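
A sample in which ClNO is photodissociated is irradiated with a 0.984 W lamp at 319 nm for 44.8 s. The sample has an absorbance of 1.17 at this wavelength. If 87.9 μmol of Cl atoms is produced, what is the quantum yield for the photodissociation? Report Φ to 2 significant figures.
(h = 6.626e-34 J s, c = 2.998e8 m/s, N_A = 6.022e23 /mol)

Product: 87.9 μmol = 8.79e-5 mol.
Photon energy at 319 nm: hc/λ = (6.626e-34)(2.998e8)/(319e-9) = 6.227e-19 J.
Energy delivered: (0.984 W)(44.8 s) = 44.08 J.
Photons incident: 44.08 / 6.227e-19 = 7.079e19, i.e. 7.079e19/6.022e23 = 1.176e-4 mol.
Fraction absorbed: 1 − 10^(−1.17) = 0.9324.
Photons absorbed: 0.9324 × 1.176e-4 = 1.097e-4 mol.
Φ = 8.79e-5 mol / 1.097e-4 mol photons = 0.80.

Φ = 0.80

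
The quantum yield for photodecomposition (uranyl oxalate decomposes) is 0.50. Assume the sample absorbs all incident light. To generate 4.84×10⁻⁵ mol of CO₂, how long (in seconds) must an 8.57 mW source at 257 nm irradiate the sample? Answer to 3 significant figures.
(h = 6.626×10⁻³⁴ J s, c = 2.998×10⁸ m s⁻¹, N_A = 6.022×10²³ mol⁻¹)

t ≈ 5260 s

Photons that must be absorbed: 4.84×10⁻⁵ / 0.50 = 9.680×10⁻⁵ mol.
Photon energy: hc/λ = 7.729×10⁻¹⁹ J; per mole, 4.654×10⁵ J mol⁻¹.
Energy required: 9.680×10⁻⁵ × 4.654×10⁵ = 45.05 J.
Time: 45.05 J / 0.00857 W = 5260 s.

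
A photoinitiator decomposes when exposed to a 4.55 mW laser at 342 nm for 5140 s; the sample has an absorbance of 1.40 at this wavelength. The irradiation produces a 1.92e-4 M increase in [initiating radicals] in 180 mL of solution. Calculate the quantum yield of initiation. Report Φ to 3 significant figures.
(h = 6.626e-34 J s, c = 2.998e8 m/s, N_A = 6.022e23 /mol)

Product: (1.92e-4 M)(0.18 L) = 3.456e-5 mol.
Photon energy at 342 nm: hc/λ = (6.626e-34)(2.998e8)/(342e-9) = 5.808e-19 J.
Energy delivered: (4.55 mW)(5140 s) = 23.39 J.
Photons incident: 23.39 / 5.808e-19 = 4.027e19, i.e. 4.027e19/6.022e23 = 6.687e-5 mol.
Fraction absorbed: 1 − 10^(−1.40) = 0.9602.
Photons absorbed: 0.9602 × 6.687e-5 = 6.421e-5 mol.
Φ = 3.456e-5 mol / 6.421e-5 mol photons = 0.538.

Φ = 0.538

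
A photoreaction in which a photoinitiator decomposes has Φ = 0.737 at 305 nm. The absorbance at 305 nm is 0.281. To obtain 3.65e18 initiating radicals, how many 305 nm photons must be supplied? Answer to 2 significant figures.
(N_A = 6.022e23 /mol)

1.0e19 photons

Product: 3.65e18 / 6.022e23 = 6.061e-6 mol.
Photons that must be absorbed: 6.061e-6 / 0.737 = 8.224e-6 mol.
Fraction absorbed: 1 − 10^(−0.281) = 0.4764.
Incident photons needed: 8.224e-6 / 0.4764 = 1.726e-5 mol.
Photon count: 1.726e-5 × 6.022e23 = 1.0e19.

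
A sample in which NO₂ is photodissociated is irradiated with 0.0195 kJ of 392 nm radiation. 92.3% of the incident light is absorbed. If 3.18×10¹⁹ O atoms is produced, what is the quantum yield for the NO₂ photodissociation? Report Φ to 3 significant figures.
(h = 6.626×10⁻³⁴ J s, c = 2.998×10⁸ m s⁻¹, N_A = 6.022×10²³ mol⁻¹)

Product: 3.18×10¹⁹ / 6.022×10²³ = 5.281×10⁻⁵ mol.
Photon energy at 392 nm: hc/λ = (6.626×10⁻³⁴)(2.998×10⁸)/(392×10⁻⁹) = 5.068×10⁻¹⁹ J.
Incident energy: 0.0195 kJ = 19.5 J.
Photons incident: 19.5 / 5.068×10⁻¹⁹ = 3.848×10¹⁹, i.e. 3.848×10¹⁹/6.022×10²³ = 6.390×10⁻⁵ mol.
Photons absorbed: 0.923 × 6.390×10⁻⁵ = 5.898×10⁻⁵ mol.
Φ = 5.281×10⁻⁵ mol / 5.898×10⁻⁵ mol photons = 0.895.

Φ = 0.895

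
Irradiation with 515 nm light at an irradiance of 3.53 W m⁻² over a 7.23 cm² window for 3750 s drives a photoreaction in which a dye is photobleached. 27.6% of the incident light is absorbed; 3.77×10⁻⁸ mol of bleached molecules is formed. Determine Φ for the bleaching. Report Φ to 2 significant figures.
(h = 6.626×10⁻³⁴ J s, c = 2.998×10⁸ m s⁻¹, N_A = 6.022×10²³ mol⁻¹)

Photon energy at 515 nm: hc/λ = (6.626×10⁻³⁴)(2.998×10⁸)/(515×10⁻⁹) = 3.857×10⁻¹⁹ J.
Energy delivered: (3.53 W m⁻²)(7.23×10⁻⁴ m²)(3750 s) = 9.571 J.
Photons incident: 9.571 / 3.857×10⁻¹⁹ = 2.481×10¹⁹, i.e. 2.481×10¹⁹/6.022×10²³ = 4.120×10⁻⁵ mol.
Photons absorbed: 0.276 × 4.120×10⁻⁵ = 1.137×10⁻⁵ mol.
Φ = 3.77×10⁻⁸ mol / 1.137×10⁻⁵ mol photons = 0.0033.

Φ = 0.0033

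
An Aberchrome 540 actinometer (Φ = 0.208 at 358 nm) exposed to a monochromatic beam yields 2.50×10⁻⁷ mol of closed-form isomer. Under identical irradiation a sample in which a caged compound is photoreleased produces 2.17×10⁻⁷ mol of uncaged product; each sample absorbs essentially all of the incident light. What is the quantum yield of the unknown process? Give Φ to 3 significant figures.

Φ = 0.181

Photons absorbed by the actinometer: 2.50×10⁻⁷ / 0.208 = 1.202×10⁻⁶ mol.
Φ(unknown) = 2.17×10⁻⁷ / 1.202×10⁻⁶ = 0.181.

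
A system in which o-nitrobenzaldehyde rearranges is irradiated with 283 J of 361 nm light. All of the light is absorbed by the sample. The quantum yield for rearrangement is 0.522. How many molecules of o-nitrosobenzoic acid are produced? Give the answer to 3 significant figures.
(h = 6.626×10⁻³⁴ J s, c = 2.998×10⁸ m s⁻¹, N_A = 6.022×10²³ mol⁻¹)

Photon energy at 361 nm: hc/λ = (6.626×10⁻³⁴)(2.998×10⁸)/(361×10⁻⁹) = 5.503×10⁻¹⁹ J.
Photons incident: 283 / 5.503×10⁻¹⁹ = 5.143×10²⁰, i.e. 5.143×10²⁰/6.022×10²³ = 8.540×10⁻⁴ mol.
Product: Φ × n_abs = 0.522 × 8.540×10⁻⁴ = 4.458×10⁻⁴ mol.
As a count: 4.458×10⁻⁴ × 6.022×10²³ = 2.68×10²⁰.

2.68×10²⁰ molecules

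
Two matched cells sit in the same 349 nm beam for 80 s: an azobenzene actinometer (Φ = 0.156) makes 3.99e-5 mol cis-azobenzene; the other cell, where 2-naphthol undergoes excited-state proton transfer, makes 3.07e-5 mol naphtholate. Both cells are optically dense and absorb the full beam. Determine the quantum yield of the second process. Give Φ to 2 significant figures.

Photons absorbed by the actinometer: 3.99e-5 / 0.156 = 2.558e-4 mol.
Φ(unknown) = 3.07e-5 / 2.558e-4 = 0.12.

Φ = 0.12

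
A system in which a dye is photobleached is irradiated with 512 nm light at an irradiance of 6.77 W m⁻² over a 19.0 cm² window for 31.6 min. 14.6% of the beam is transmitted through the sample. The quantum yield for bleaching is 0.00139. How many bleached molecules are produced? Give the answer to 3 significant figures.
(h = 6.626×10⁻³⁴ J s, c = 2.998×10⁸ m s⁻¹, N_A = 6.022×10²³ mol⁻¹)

Photon energy at 512 nm: hc/λ = (6.626×10⁻³⁴)(2.998×10⁸)/(512×10⁻⁹) = 3.880×10⁻¹⁹ J.
Energy delivered: (6.77 W m⁻²)(19.0×10⁻⁴ m²)(1896 s) = 24.39 J.
Photons incident: 24.39 / 3.880×10⁻¹⁹ = 6.286×10¹⁹, i.e. 6.286×10¹⁹/6.022×10²³ = 1.044×10⁻⁴ mol.
Fraction absorbed: 1 − 14.6/100 = 0.8540.
Photons absorbed: 0.8540 × 1.044×10⁻⁴ = 8.916×10⁻⁵ mol.
Product: Φ × n_abs = 0.00139 × 8.916×10⁻⁵ = 1.239×10⁻⁷ mol.
As a count: 1.239×10⁻⁷ × 6.022×10²³ = 7.46×10¹⁶.

7.46×10¹⁶ bleached molecules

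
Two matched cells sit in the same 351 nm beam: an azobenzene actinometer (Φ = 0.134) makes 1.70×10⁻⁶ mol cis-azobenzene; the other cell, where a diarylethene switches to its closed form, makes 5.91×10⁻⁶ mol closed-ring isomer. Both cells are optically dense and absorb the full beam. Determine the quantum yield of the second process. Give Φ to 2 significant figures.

Φ = 0.47

Photons absorbed by the actinometer: 1.70×10⁻⁶ / 0.134 = 1.269×10⁻⁵ mol.
Φ(unknown) = 5.91×10⁻⁶ / 1.269×10⁻⁵ = 0.47.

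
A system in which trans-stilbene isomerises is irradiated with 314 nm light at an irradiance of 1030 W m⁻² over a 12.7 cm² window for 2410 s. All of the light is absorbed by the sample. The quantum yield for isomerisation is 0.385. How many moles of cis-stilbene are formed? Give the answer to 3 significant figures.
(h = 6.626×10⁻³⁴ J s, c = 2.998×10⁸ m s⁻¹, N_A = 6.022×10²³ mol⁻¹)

0.00319 mol

Photon energy at 314 nm: hc/λ = (6.626×10⁻³⁴)(2.998×10⁸)/(314×10⁻⁹) = 6.326×10⁻¹⁹ J.
Energy delivered: (1030 W m⁻²)(12.7×10⁻⁴ m²)(2410 s) = 3153 J.
Photons incident: 3153 / 6.326×10⁻¹⁹ = 4.984×10²¹, i.e. 4.984×10²¹/6.022×10²³ = 0.008276 mol.
Product: Φ × n_abs = 0.385 × 0.008276 = 0.003186 mol.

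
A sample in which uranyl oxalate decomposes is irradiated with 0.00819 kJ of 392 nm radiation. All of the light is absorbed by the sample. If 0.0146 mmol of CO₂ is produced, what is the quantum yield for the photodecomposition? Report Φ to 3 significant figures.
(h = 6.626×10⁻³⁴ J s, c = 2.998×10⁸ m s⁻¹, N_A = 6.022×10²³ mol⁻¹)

Φ = 0.544

Product: 0.0146 mmol = 1.46×10⁻⁵ mol.
Photon energy at 392 nm: hc/λ = (6.626×10⁻³⁴)(2.998×10⁸)/(392×10⁻⁹) = 5.068×10⁻¹⁹ J.
Incident energy: 0.00819 kJ = 8.19 J.
Photons incident: 8.19 / 5.068×10⁻¹⁹ = 1.616×10¹⁹, i.e. 1.616×10¹⁹/6.022×10²³ = 2.683×10⁻⁵ mol.
Φ = 1.46×10⁻⁵ mol / 2.683×10⁻⁵ mol photons = 0.544.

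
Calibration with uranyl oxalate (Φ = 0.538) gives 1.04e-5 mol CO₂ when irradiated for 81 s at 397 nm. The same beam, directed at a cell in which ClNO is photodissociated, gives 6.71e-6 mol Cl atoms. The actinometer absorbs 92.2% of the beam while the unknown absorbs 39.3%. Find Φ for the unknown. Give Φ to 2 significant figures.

Φ = 0.81

Photons absorbed by the actinometer: 1.04e-5 / 0.538 = 1.933e-5 mol.
Incident flux: 1.933e-5 / 0.922 = 2.097e-5 einstein.
Absorbed by unknown: 0.393 × 2.097e-5 = 8.241e-6 mol.
Φ(unknown) = 6.71e-6 / 8.241e-6 = 0.81.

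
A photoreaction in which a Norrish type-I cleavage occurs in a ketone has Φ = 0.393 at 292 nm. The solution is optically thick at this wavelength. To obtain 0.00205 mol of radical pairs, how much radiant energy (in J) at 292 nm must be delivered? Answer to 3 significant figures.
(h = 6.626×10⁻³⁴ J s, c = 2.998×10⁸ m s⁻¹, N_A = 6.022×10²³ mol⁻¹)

Photons that must be absorbed: 0.00205 / 0.393 = 0.005216 mol.
Photon energy: hc/λ = 6.803×10⁻¹⁹ J; per mole, 4.097×10⁵ J mol⁻¹.
Energy required: 0.005216 × 4.097×10⁵ = 2140 J.

2140 J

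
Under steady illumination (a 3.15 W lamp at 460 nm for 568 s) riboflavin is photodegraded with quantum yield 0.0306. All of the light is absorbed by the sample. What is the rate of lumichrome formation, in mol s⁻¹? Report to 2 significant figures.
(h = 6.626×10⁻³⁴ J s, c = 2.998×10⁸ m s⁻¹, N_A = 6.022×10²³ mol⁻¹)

3.7×10⁻⁷ mol s⁻¹

Photon energy at 460 nm: hc/λ = (6.626×10⁻³⁴)(2.998×10⁸)/(460×10⁻⁹) = 4.318×10⁻¹⁹ J.
Energy delivered: (3.15 W)(568 s) = 1789 J.
Photons incident: 1789 / 4.318×10⁻¹⁹ = 4.143×10²¹, i.e. 4.143×10²¹/6.022×10²³ = 0.006880 mol.
Product formed: 0.0306 × 0.006880 = 2.105×10⁻⁴ mol.
Rate: 2.105×10⁻⁴ / 568 s = 3.7×10⁻⁷ mol s⁻¹.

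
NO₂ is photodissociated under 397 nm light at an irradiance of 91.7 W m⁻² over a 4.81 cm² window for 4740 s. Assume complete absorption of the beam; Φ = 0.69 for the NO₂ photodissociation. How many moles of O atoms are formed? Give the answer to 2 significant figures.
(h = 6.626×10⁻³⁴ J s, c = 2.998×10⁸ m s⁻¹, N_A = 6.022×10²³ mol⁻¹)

Photon energy at 397 nm: hc/λ = (6.626×10⁻³⁴)(2.998×10⁸)/(397×10⁻⁹) = 5.004×10⁻¹⁹ J.
Energy delivered: (91.7 W m⁻²)(4.81×10⁻⁴ m²)(4740 s) = 209.1 J.
Photons incident: 209.1 / 5.004×10⁻¹⁹ = 4.179×10²⁰, i.e. 4.179×10²⁰/6.022×10²³ = 6.940×10⁻⁴ mol.
Product: Φ × n_abs = 0.69 × 6.940×10⁻⁴ = 4.789×10⁻⁴ mol.

4.8×10⁻⁴ mol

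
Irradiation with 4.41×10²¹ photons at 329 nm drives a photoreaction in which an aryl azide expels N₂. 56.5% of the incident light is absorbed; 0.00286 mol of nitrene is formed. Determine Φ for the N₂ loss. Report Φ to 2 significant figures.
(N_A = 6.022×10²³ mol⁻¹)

Φ = 0.69

Moles of photons: 4.41×10²¹ / 6.022×10²³ = 0.007323 mol.
Photons absorbed: 0.565 × 0.007323 = 0.004137 mol.
Φ = 0.00286 mol / 0.004137 mol photons = 0.69.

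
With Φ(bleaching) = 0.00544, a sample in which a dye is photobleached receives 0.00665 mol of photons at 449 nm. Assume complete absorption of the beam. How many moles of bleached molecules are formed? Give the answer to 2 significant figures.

Product: Φ × n_abs = 0.00544 × 0.00665 = 3.618×10⁻⁵ mol.

3.6×10⁻⁵ mol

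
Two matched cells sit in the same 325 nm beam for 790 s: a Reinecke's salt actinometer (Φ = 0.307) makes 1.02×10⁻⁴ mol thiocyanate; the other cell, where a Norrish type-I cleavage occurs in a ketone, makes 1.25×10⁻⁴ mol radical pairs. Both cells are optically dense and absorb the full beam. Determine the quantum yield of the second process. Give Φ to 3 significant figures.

Φ = 0.376

Photons absorbed by the actinometer: 1.02×10⁻⁴ / 0.307 = 3.322×10⁻⁴ mol.
Φ(unknown) = 1.25×10⁻⁴ / 3.322×10⁻⁴ = 0.376.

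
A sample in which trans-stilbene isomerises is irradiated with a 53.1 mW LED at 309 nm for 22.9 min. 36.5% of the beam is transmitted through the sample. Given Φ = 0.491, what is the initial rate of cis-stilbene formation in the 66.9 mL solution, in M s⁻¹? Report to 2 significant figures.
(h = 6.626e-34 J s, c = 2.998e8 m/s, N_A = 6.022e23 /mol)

6.4e-7 M s⁻¹

Photon energy at 309 nm: hc/λ = (6.626e-34)(2.998e8)/(309e-9) = 6.429e-19 J.
Energy delivered: (53.1 mW)(1374 s) = 72.96 J.
Photons incident: 72.96 / 6.429e-19 = 1.135e20, i.e. 1.135e20/6.022e23 = 1.885e-4 mol.
Fraction absorbed: 1 − 36.5/100 = 0.6350.
Photons absorbed: 0.6350 × 1.885e-4 = 1.197e-4 mol.
Product formed: 0.491 × 1.197e-4 = 5.877e-5 mol.
Rate: 5.877e-5 mol / (1374 s × 0.0669 L) = 6.4e-7 M s⁻¹.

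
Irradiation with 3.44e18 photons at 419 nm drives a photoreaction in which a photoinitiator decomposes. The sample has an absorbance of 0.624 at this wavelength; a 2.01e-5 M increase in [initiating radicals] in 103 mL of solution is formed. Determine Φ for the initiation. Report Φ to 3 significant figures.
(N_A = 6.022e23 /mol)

Product: (2.01e-5 M)(0.103 L) = 2.070e-6 mol.
Moles of photons: 3.44e18 / 6.022e23 = 5.712e-6 mol.
Fraction absorbed: 1 − 10^(−0.624) = 0.7623.
Photons absorbed: 0.7623 × 5.712e-6 = 4.354e-6 mol.
Φ = 2.070e-6 mol / 4.354e-6 mol photons = 0.475.

Φ = 0.475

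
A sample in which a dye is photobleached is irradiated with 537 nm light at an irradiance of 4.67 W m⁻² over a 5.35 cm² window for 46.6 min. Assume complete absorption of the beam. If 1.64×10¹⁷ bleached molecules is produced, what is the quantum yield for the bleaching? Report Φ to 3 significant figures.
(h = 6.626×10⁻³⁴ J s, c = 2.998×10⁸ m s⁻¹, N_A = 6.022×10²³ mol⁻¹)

Product: 1.64×10¹⁷ / 6.022×10²³ = 2.723×10⁻⁷ mol.
Photon energy at 537 nm: hc/λ = (6.626×10⁻³⁴)(2.998×10⁸)/(537×10⁻⁹) = 3.699×10⁻¹⁹ J.
Energy delivered: (4.67 W m⁻²)(5.35×10⁻⁴ m²)(2796 s) = 6.986 J.
Photons incident: 6.986 / 3.699×10⁻¹⁹ = 1.889×10¹⁹, i.e. 1.889×10¹⁹/6.022×10²³ = 3.137×10⁻⁵ mol.
Φ = 2.723×10⁻⁷ mol / 3.137×10⁻⁵ mol photons = 0.00868.

Φ = 0.00868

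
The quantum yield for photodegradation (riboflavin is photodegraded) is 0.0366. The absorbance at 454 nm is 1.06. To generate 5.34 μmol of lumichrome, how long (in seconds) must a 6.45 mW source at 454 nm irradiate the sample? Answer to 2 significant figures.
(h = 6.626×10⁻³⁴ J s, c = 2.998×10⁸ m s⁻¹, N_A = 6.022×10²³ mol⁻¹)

t ≈ 6500 s

Product: 5.34 μmol = 5.34×10⁻⁶ mol.
Photons that must be absorbed: 5.34×10⁻⁶ / 0.0366 = 1.459×10⁻⁴ mol.
Fraction absorbed: 1 − 10^(−1.06) = 0.9129.
Incident photons needed: 1.459×10⁻⁴ / 0.9129 = 1.598×10⁻⁴ mol.
Photon energy: hc/λ = 4.375×10⁻¹⁹ J; per mole, 2.635×10⁵ J mol⁻¹.
Energy required: 1.598×10⁻⁴ × 2.635×10⁵ = 42.11 J.
Time: 42.11 J / 0.00645 W = 6500 s.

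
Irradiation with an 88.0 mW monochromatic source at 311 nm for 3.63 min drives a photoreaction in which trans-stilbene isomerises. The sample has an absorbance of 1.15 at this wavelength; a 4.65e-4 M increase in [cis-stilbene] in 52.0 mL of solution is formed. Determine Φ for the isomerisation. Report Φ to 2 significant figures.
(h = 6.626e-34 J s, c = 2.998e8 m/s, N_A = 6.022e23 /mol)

Product: (4.65e-4 M)(0.052 L) = 2.418e-5 mol.
Photon energy at 311 nm: hc/λ = (6.626e-34)(2.998e8)/(311e-9) = 6.387e-19 J.
Energy delivered: (88.0 mW)(217.8 s) = 19.17 J.
Photons incident: 19.17 / 6.387e-19 = 3.001e19, i.e. 3.001e19/6.022e23 = 4.983e-5 mol.
Fraction absorbed: 1 − 10^(−1.15) = 0.9292.
Photons absorbed: 0.9292 × 4.983e-5 = 4.630e-5 mol.
Φ = 2.418e-5 mol / 4.630e-5 mol photons = 0.52.

Φ = 0.52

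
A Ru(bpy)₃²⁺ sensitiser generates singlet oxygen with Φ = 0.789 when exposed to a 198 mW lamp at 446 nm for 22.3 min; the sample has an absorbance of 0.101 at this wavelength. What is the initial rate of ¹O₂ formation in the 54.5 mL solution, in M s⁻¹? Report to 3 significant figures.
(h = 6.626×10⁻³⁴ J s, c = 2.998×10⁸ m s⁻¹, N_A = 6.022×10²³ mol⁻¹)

Photon energy at 446 nm: hc/λ = (6.626×10⁻³⁴)(2.998×10⁸)/(446×10⁻⁹) = 4.454×10⁻¹⁹ J.
Energy delivered: (198 mW)(1338 s) = 264.9 J.
Photons incident: 264.9 / 4.454×10⁻¹⁹ = 5.947×10²⁰, i.e. 5.947×10²⁰/6.022×10²³ = 9.875×10⁻⁴ mol.
Fraction absorbed: 1 − 10^(−0.101) = 0.2075.
Photons absorbed: 0.2075 × 9.875×10⁻⁴ = 2.049×10⁻⁴ mol.
Product formed: 0.789 × 2.049×10⁻⁴ = 1.617×10⁻⁴ mol.
Rate: 1.617×10⁻⁴ mol / (1338 s × 0.0545 L) = 2.22×10⁻⁶ M s⁻¹.

2.22×10⁻⁶ M s⁻¹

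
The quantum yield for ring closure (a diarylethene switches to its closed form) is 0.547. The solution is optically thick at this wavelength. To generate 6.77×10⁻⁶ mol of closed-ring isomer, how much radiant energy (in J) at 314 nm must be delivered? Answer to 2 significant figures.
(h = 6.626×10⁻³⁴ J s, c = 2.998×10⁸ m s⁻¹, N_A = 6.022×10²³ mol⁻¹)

4.7 J

Photons that must be absorbed: 6.77×10⁻⁶ / 0.547 = 1.238×10⁻⁵ mol.
Photon energy: hc/λ = 6.326×10⁻¹⁹ J; per mole, 3.810×10⁵ J mol⁻¹.
Energy required: 1.238×10⁻⁵ × 3.810×10⁵ = 4.7 J.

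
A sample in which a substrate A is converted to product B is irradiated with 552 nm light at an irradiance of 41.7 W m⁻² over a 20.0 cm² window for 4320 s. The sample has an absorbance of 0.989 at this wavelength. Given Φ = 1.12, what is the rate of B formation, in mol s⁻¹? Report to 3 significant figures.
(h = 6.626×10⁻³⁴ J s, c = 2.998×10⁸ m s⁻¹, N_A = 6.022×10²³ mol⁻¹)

Photon energy at 552 nm: hc/λ = (6.626×10⁻³⁴)(2.998×10⁸)/(552×10⁻⁹) = 3.599×10⁻¹⁹ J.
Energy delivered: (41.7 W m⁻²)(20.0×10⁻⁴ m²)(4320 s) = 360.3 J.
Photons incident: 360.3 / 3.599×10⁻¹⁹ = 1.001×10²¹, i.e. 1.001×10²¹/6.022×10²³ = 0.001662 mol.
Fraction absorbed: 1 − 10^(−0.989) = 0.8974.
Photons absorbed: 0.8974 × 0.001662 = 0.001491 mol.
Product formed: 1.12 × 0.001491 = 0.001670 mol.
Rate: 0.001670 / 4320 s = 3.87×10⁻⁷ mol s⁻¹.

3.87×10⁻⁷ mol s⁻¹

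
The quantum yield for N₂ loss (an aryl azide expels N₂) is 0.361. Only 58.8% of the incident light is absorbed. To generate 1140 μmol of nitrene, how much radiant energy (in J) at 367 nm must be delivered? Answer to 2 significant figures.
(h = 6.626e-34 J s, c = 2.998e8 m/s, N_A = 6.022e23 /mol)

1800 J

Product: 1140 μmol = 0.00114 mol.
Photons that must be absorbed: 0.00114 / 0.361 = 0.003158 mol.
Incident photons needed: 0.003158 / 0.588 = 0.005371 mol.
Photon energy: hc/λ = 5.413e-19 J; per mole, 3.260e5 J mol⁻¹.
Energy required: 0.005371 × 3.260e5 = 1800 J.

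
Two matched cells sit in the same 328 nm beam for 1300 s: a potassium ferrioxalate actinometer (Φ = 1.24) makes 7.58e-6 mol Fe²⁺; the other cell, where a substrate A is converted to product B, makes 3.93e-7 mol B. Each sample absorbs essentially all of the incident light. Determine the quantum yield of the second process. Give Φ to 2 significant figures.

Photons absorbed by the actinometer: 7.58e-6 / 1.24 = 6.113e-6 mol.
Φ(unknown) = 3.93e-7 / 6.113e-6 = 0.064.

Φ = 0.064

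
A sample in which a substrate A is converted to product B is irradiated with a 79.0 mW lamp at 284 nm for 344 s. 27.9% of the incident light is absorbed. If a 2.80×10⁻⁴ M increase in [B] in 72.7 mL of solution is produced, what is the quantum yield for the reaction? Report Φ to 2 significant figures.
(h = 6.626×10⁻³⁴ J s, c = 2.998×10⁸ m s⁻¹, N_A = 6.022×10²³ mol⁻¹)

Φ = 1.1

Product: (2.80×10⁻⁴ M)(0.0727 L) = 2.036×10⁻⁵ mol.
Photon energy at 284 nm: hc/λ = (6.626×10⁻³⁴)(2.998×10⁸)/(284×10⁻⁹) = 6.995×10⁻¹⁹ J.
Energy delivered: (79.0 mW)(344 s) = 27.18 J.
Photons incident: 27.18 / 6.995×10⁻¹⁹ = 3.886×10¹⁹, i.e. 3.886×10¹⁹/6.022×10²³ = 6.453×10⁻⁵ mol.
Photons absorbed: 0.279 × 6.453×10⁻⁵ = 1.800×10⁻⁵ mol.
Φ = 2.036×10⁻⁵ mol / 1.800×10⁻⁵ mol photons = 1.1.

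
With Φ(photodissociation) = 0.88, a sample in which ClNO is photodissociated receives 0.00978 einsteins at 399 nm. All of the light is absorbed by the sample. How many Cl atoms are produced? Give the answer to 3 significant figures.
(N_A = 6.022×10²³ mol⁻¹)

Product: Φ × n_abs = 0.88 × 0.00978 = 0.008606 mol.
As a count: 0.008606 × 6.022×10²³ = 5.18×10²¹.

5.18×10²¹ atoms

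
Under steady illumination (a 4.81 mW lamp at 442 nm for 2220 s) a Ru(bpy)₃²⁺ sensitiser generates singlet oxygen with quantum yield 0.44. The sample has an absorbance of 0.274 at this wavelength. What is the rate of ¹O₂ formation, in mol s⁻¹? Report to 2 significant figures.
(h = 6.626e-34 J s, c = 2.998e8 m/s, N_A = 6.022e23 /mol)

3.7e-9 mol s⁻¹

Photon energy at 442 nm: hc/λ = (6.626e-34)(2.998e8)/(442e-9) = 4.494e-19 J.
Energy delivered: (4.81 mW)(2220 s) = 10.68 J.
Photons incident: 10.68 / 4.494e-19 = 2.377e19, i.e. 2.377e19/6.022e23 = 3.947e-5 mol.
Fraction absorbed: 1 − 10^(−0.274) = 0.4679.
Photons absorbed: 0.4679 × 3.947e-5 = 1.847e-5 mol.
Product formed: 0.44 × 1.847e-5 = 8.127e-6 mol.
Rate: 8.127e-6 / 2220 s = 3.7e-9 mol s⁻¹.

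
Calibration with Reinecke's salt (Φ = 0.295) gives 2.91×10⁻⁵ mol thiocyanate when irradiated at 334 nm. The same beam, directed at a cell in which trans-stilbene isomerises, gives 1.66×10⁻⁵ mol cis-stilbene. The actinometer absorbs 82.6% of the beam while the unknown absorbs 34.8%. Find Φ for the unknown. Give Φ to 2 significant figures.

Photons absorbed by the actinometer: 2.91×10⁻⁵ / 0.295 = 9.864×10⁻⁵ mol.
Incident flux: 9.864×10⁻⁵ / 0.826 = 1.194×10⁻⁴ einstein.
Absorbed by unknown: 0.348 × 1.194×10⁻⁴ = 4.155×10⁻⁵ mol.
Φ(unknown) = 1.66×10⁻⁵ / 4.155×10⁻⁵ = 0.40.

Φ = 0.40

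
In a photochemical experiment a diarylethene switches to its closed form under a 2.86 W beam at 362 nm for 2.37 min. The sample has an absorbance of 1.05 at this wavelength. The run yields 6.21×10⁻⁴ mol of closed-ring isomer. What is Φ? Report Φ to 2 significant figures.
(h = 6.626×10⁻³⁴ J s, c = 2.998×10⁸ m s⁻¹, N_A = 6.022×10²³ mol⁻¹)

Φ = 0.55

Photon energy at 362 nm: hc/λ = (6.626×10⁻³⁴)(2.998×10⁸)/(362×10⁻⁹) = 5.487×10⁻¹⁹ J.
Energy delivered: (2.86 W)(142.2 s) = 406.7 J.
Photons incident: 406.7 / 5.487×10⁻¹⁹ = 7.412×10²⁰, i.e. 7.412×10²⁰/6.022×10²³ = 0.001231 mol.
Fraction absorbed: 1 − 10^(−1.05) = 0.9109.
Photons absorbed: 0.9109 × 0.001231 = 0.001121 mol.
Φ = 6.21×10⁻⁴ mol / 0.001121 mol photons = 0.55.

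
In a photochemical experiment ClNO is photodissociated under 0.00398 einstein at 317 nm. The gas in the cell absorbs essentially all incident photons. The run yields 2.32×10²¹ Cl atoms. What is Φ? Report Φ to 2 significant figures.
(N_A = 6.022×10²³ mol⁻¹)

Φ = 0.97

Product: 2.32×10²¹ / 6.022×10²³ = 0.003853 mol.
Φ = 0.003853 mol / 0.00398 mol photons = 0.97.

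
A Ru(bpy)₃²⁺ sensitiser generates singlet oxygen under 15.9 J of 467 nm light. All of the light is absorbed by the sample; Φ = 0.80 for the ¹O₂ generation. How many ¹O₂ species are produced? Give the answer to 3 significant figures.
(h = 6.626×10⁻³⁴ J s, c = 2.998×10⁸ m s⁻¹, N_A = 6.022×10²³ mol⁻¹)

Photon energy at 467 nm: hc/λ = (6.626×10⁻³⁴)(2.998×10⁸)/(467×10⁻⁹) = 4.254×10⁻¹⁹ J.
Photons incident: 15.9 / 4.254×10⁻¹⁹ = 3.738×10¹⁹, i.e. 3.738×10¹⁹/6.022×10²³ = 6.207×10⁻⁵ mol.
Product: Φ × n_abs = 0.80 × 6.207×10⁻⁵ = 4.966×10⁻⁵ mol.
As a count: 4.966×10⁻⁵ × 6.022×10²³ = 2.99×10¹⁹.

2.99×10¹⁹ species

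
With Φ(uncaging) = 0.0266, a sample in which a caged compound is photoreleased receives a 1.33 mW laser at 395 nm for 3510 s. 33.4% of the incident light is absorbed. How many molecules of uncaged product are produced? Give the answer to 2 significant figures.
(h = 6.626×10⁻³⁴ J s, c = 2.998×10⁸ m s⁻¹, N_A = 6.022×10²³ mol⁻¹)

Photon energy at 395 nm: hc/λ = (6.626×10⁻³⁴)(2.998×10⁸)/(395×10⁻⁹) = 5.029×10⁻¹⁹ J.
Energy delivered: (1.33 mW)(3510 s) = 4.668 J.
Photons incident: 4.668 / 5.029×10⁻¹⁹ = 9.282×10¹⁸, i.e. 9.282×10¹⁸/6.022×10²³ = 1.541×10⁻⁵ mol.
Photons absorbed: 0.334 × 1.541×10⁻⁵ = 5.147×10⁻⁶ mol.
Product: Φ × n_abs = 0.0266 × 5.147×10⁻⁶ = 1.369×10⁻⁷ mol.
As a count: 1.369×10⁻⁷ × 6.022×10²³ = 8.2×10¹⁶.

8.2×10¹⁶ molecules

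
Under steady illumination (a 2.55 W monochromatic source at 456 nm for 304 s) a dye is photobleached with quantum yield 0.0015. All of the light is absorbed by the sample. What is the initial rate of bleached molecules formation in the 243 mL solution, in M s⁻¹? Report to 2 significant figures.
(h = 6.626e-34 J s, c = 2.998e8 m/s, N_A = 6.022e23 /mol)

Photon energy at 456 nm: hc/λ = (6.626e-34)(2.998e8)/(456e-9) = 4.356e-19 J.
Energy delivered: (2.55 W)(304 s) = 775.2 J.
Photons incident: 775.2 / 4.356e-19 = 1.780e21, i.e. 1.780e21/6.022e23 = 0.002956 mol.
Product formed: 0.0015 × 0.002956 = 4.434e-6 mol.
Rate: 4.434e-6 mol / (304 s × 0.243 L) = 6.0e-8 M s⁻¹.

6.0e-8 M s⁻¹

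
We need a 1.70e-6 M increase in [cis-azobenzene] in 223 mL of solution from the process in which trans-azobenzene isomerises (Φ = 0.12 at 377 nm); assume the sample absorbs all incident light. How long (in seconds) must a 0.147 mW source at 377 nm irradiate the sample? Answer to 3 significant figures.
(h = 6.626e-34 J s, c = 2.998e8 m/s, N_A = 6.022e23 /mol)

t ≈ 6820 s

Product: (1.70e-6 M)(0.223 L) = 3.791e-7 mol.
Photons that must be absorbed: 3.791e-7 / 0.12 = 3.159e-6 mol.
Photon energy: hc/λ = 5.269e-19 J; per mole, 3.173e5 J mol⁻¹.
Energy required: 3.159e-6 × 3.173e5 = 1.002 J.
Time: 1.002 J / 0.000147 W = 6820 s.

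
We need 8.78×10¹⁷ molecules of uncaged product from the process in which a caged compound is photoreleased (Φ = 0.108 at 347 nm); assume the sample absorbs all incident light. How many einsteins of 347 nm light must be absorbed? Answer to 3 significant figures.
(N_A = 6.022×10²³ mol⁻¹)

Product: 8.78×10¹⁷ / 6.022×10²³ = 1.458×10⁻⁶ mol.
Photons that must be absorbed: 1.458×10⁻⁶ / 0.108 = 1.350×10⁻⁵ mol.

1.35×10⁻⁵ einstein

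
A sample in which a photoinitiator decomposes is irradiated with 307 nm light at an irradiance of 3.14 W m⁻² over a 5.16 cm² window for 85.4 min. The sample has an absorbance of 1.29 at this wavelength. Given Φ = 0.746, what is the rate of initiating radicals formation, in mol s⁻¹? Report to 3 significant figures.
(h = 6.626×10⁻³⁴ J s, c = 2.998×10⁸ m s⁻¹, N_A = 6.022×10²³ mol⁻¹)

Photon energy at 307 nm: hc/λ = (6.626×10⁻³⁴)(2.998×10⁸)/(307×10⁻⁹) = 6.471×10⁻¹⁹ J.
Energy delivered: (3.14 W m⁻²)(5.16×10⁻⁴ m²)(5124 s) = 8.302 J.
Photons incident: 8.302 / 6.471×10⁻¹⁹ = 1.283×10¹⁹, i.e. 1.283×10¹⁹/6.022×10²³ = 2.131×10⁻⁵ mol.
Fraction absorbed: 1 − 10^(−1.29) = 0.9487.
Photons absorbed: 0.9487 × 2.131×10⁻⁵ = 2.022×10⁻⁵ mol.
Product formed: 0.746 × 2.022×10⁻⁵ = 1.508×10⁻⁵ mol.
Rate: 1.508×10⁻⁵ / 5124 s = 2.94×10⁻⁹ mol s⁻¹.

2.94×10⁻⁹ mol s⁻¹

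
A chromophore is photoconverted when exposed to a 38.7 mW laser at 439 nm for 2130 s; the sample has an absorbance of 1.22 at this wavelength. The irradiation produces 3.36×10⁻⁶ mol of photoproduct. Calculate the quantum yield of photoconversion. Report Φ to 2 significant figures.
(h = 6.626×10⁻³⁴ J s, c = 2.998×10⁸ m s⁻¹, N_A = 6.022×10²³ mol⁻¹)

Photon energy at 439 nm: hc/λ = (6.626×10⁻³⁴)(2.998×10⁸)/(439×10⁻⁹) = 4.525×10⁻¹⁹ J.
Energy delivered: (38.7 mW)(2130 s) = 82.43 J.
Photons incident: 82.43 / 4.525×10⁻¹⁹ = 1.822×10²⁰, i.e. 1.822×10²⁰/6.022×10²³ = 3.026×10⁻⁴ mol.
Fraction absorbed: 1 − 10^(−1.22) = 0.9397.
Photons absorbed: 0.9397 × 3.026×10⁻⁴ = 2.844×10⁻⁴ mol.
Φ = 3.36×10⁻⁶ mol / 2.844×10⁻⁴ mol photons = 0.012.

Φ = 0.012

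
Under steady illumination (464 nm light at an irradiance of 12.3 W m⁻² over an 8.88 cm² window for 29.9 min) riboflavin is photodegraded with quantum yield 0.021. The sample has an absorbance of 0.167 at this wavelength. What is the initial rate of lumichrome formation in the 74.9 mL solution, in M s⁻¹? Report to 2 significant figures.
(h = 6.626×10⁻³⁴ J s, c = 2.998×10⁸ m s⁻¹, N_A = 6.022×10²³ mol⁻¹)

Photon energy at 464 nm: hc/λ = (6.626×10⁻³⁴)(2.998×10⁸)/(464×10⁻⁹) = 4.281×10⁻¹⁹ J.
Energy delivered: (12.3 W m⁻²)(8.88×10⁻⁴ m²)(1794 s) = 19.59 J.
Photons incident: 19.59 / 4.281×10⁻¹⁹ = 4.576×10¹⁹, i.e. 4.576×10¹⁹/6.022×10²³ = 7.599×10⁻⁵ mol.
Fraction absorbed: 1 − 10^(−0.167) = 0.3192.
Photons absorbed: 0.3192 × 7.599×10⁻⁵ = 2.426×10⁻⁵ mol.
Product formed: 0.021 × 2.426×10⁻⁵ = 5.095×10⁻⁷ mol.
Rate: 5.095×10⁻⁷ mol / (1794 s × 0.0749 L) = 3.8×10⁻⁹ M s⁻¹.

3.8×10⁻⁹ M s⁻¹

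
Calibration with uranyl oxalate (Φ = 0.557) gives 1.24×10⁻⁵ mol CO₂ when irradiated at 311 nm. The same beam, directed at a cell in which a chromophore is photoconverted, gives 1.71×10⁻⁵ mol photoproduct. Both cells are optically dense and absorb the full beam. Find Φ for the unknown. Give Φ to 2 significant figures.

Photons absorbed by the actinometer: 1.24×10⁻⁵ / 0.557 = 2.226×10⁻⁵ mol.
Φ(unknown) = 1.71×10⁻⁵ / 2.226×10⁻⁵ = 0.77.

Φ = 0.77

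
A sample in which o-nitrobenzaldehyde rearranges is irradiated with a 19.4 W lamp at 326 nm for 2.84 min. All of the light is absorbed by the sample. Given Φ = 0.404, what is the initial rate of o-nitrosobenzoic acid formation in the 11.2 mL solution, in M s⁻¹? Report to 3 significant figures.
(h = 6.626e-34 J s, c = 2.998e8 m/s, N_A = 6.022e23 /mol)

Photon energy at 326 nm: hc/λ = (6.626e-34)(2.998e8)/(326e-9) = 6.093e-19 J.
Energy delivered: (19.4 W)(170.4 s) = 3306 J.
Photons incident: 3306 / 6.093e-19 = 5.426e21, i.e. 5.426e21/6.022e23 = 0.009010 mol.
Product formed: 0.404 × 0.009010 = 0.003640 mol.
Rate: 0.003640 mol / (170.4 s × 0.0112 L) = 0.00191 M s⁻¹.

0.00191 M s⁻¹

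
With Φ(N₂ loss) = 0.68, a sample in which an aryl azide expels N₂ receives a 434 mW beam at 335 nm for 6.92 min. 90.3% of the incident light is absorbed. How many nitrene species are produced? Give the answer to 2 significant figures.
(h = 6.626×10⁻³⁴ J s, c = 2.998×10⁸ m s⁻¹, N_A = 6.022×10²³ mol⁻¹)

Photon energy at 335 nm: hc/λ = (6.626×10⁻³⁴)(2.998×10⁸)/(335×10⁻⁹) = 5.930×10⁻¹⁹ J.
Energy delivered: (434 mW)(415.2 s) = 180.2 J.
Photons incident: 180.2 / 5.930×10⁻¹⁹ = 3.039×10²⁰, i.e. 3.039×10²⁰/6.022×10²³ = 5.046×10⁻⁴ mol.
Photons absorbed: 0.903 × 5.046×10⁻⁴ = 4.557×10⁻⁴ mol.
Product: Φ × n_abs = 0.68 × 4.557×10⁻⁴ = 3.099×10⁻⁴ mol.
As a count: 3.099×10⁻⁴ × 6.022×10²³ = 1.9×10²⁰.

1.9×10²⁰ species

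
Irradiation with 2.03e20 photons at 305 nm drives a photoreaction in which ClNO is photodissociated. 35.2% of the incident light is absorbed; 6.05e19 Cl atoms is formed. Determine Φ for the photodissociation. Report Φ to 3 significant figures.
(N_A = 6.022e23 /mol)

Product: 6.05e19 / 6.022e23 = 1.005e-4 mol.
Moles of photons: 2.03e20 / 6.022e23 = 3.371e-4 mol.
Photons absorbed: 0.352 × 3.371e-4 = 1.187e-4 mol.
Φ = 1.005e-4 mol / 1.187e-4 mol photons = 0.847.

Φ = 0.847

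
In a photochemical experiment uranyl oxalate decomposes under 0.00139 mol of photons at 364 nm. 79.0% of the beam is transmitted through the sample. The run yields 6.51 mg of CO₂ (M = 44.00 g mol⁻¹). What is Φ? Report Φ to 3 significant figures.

Product: 6.51 mg / 44.00 g mol⁻¹ = 1.480×10⁻⁴ mol.
Fraction absorbed: 1 − 79.0/100 = 0.2100.
Photons absorbed: 0.2100 × 0.00139 = 2.919×10⁻⁴ mol.
Φ = 1.480×10⁻⁴ mol / 2.919×10⁻⁴ mol photons = 0.507.

Φ = 0.507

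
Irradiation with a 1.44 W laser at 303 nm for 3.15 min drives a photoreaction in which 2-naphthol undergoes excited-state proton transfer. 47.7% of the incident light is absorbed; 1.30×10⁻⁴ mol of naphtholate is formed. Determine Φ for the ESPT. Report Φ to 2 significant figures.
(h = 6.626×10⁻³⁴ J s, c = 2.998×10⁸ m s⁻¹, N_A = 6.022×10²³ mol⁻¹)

Φ = 0.40

Photon energy at 303 nm: hc/λ = (6.626×10⁻³⁴)(2.998×10⁸)/(303×10⁻⁹) = 6.556×10⁻¹⁹ J.
Energy delivered: (1.44 W)(189 s) = 272.2 J.
Photons incident: 272.2 / 6.556×10⁻¹⁹ = 4.152×10²⁰, i.e. 4.152×10²⁰/6.022×10²³ = 6.895×10⁻⁴ mol.
Photons absorbed: 0.477 × 6.895×10⁻⁴ = 3.289×10⁻⁴ mol.
Φ = 1.30×10⁻⁴ mol / 3.289×10⁻⁴ mol photons = 0.40.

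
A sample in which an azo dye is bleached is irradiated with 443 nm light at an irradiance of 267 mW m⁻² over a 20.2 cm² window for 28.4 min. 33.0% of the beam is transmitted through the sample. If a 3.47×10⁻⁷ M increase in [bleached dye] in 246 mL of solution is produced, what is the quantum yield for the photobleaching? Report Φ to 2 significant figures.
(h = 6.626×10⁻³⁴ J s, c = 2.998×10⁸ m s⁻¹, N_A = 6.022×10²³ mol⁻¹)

Product: (3.47×10⁻⁷ M)(0.246 L) = 8.536×10⁻⁸ mol.
Photon energy at 443 nm: hc/λ = (6.626×10⁻³⁴)(2.998×10⁸)/(443×10⁻⁹) = 4.484×10⁻¹⁹ J.
Energy delivered: (267 mW m⁻²)(20.2×10⁻⁴ m²)(1704 s) = 0.9190 J.
Photons incident: 0.9190 / 4.484×10⁻¹⁹ = 2.050×10¹⁸, i.e. 2.050×10¹⁸/6.022×10²³ = 3.404×10⁻⁶ mol.
Fraction absorbed: 1 − 33.0/100 = 0.6700.
Photons absorbed: 0.6700 × 3.404×10⁻⁶ = 2.281×10⁻⁶ mol.
Φ = 8.536×10⁻⁸ mol / 2.281×10⁻⁶ mol photons = 0.037.

Φ = 0.037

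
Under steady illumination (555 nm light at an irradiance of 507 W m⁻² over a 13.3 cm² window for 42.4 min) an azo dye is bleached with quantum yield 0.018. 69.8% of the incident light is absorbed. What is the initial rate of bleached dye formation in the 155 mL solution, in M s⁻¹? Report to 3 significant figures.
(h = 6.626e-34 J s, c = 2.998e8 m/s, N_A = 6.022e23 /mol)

2.54e-7 M s⁻¹

Photon energy at 555 nm: hc/λ = (6.626e-34)(2.998e8)/(555e-9) = 3.579e-19 J.
Energy delivered: (507 W m⁻²)(13.3e-4 m²)(2544 s) = 1715 J.
Photons incident: 1715 / 3.579e-19 = 4.792e21, i.e. 4.792e21/6.022e23 = 0.007957 mol.
Photons absorbed: 0.698 × 0.007957 = 0.005554 mol.
Product formed: 0.018 × 0.005554 = 9.997e-5 mol.
Rate: 9.997e-5 mol / (2544 s × 0.155 L) = 2.54e-7 M s⁻¹.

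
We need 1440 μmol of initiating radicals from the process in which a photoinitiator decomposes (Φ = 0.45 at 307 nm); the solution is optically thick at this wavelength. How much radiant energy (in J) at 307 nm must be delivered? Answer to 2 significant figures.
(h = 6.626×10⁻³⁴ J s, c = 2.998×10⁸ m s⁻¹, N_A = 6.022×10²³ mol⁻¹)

1200 J

Product: 1440 μmol = 0.00144 mol.
Photons that must be absorbed: 0.00144 / 0.45 = 0.003200 mol.
Photon energy: hc/λ = 6.471×10⁻¹⁹ J; per mole, 3.897×10⁵ J mol⁻¹.
Energy required: 0.003200 × 3.897×10⁵ = 1200 J.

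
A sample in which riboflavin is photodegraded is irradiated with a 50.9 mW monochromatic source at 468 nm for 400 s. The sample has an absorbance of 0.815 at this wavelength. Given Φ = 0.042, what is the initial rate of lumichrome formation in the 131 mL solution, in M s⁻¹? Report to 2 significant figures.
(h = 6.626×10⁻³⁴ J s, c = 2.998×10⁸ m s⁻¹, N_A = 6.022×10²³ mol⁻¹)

5.4×10⁻⁸ M s⁻¹

Photon energy at 468 nm: hc/λ = (6.626×10⁻³⁴)(2.998×10⁸)/(468×10⁻⁹) = 4.245×10⁻¹⁹ J.
Energy delivered: (50.9 mW)(400 s) = 20.36 J.
Photons incident: 20.36 / 4.245×10⁻¹⁹ = 4.796×10¹⁹, i.e. 4.796×10¹⁹/6.022×10²³ = 7.964×10⁻⁵ mol.
Fraction absorbed: 1 − 10^(−0.815) = 0.8469.
Photons absorbed: 0.8469 × 7.964×10⁻⁵ = 6.745×10⁻⁵ mol.
Product formed: 0.042 × 6.745×10⁻⁵ = 2.833×10⁻⁶ mol.
Rate: 2.833×10⁻⁶ mol / (400 s × 0.131 L) = 5.4×10⁻⁸ M s⁻¹.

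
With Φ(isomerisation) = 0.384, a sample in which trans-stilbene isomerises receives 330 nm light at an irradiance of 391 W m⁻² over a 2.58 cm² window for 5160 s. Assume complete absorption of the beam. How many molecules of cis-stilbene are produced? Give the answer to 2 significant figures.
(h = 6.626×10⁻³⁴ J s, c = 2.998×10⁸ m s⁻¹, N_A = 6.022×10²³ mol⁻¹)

Photon energy at 330 nm: hc/λ = (6.626×10⁻³⁴)(2.998×10⁸)/(330×10⁻⁹) = 6.020×10⁻¹⁹ J.
Energy delivered: (391 W m⁻²)(2.58×10⁻⁴ m²)(5160 s) = 520.5 J.
Photons incident: 520.5 / 6.020×10⁻¹⁹ = 8.646×10²⁰, i.e. 8.646×10²⁰/6.022×10²³ = 0.001436 mol.
Product: Φ × n_abs = 0.384 × 0.001436 = 5.514×10⁻⁴ mol.
As a count: 5.514×10⁻⁴ × 6.022×10²³ = 3.3×10²⁰.

3.3×10²⁰ molecules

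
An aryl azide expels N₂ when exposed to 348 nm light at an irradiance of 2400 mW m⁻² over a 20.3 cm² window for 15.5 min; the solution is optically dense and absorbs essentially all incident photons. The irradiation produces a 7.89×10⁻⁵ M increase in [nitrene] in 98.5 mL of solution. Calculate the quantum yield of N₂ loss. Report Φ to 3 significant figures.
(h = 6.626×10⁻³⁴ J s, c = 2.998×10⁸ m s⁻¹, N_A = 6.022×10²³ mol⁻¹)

Product: (7.89×10⁻⁵ M)(0.0985 L) = 7.772×10⁻⁶ mol.
Photon energy at 348 nm: hc/λ = (6.626×10⁻³⁴)(2.998×10⁸)/(348×10⁻⁹) = 5.708×10⁻¹⁹ J.
Energy delivered: (2400 mW m⁻²)(20.3×10⁻⁴ m²)(930 s) = 4.531 J.
Photons incident: 4.531 / 5.708×10⁻¹⁹ = 7.938×10¹⁸, i.e. 7.938×10¹⁸/6.022×10²³ = 1.318×10⁻⁵ mol.
Φ = 7.772×10⁻⁶ mol / 1.318×10⁻⁵ mol photons = 0.590.

Φ = 0.590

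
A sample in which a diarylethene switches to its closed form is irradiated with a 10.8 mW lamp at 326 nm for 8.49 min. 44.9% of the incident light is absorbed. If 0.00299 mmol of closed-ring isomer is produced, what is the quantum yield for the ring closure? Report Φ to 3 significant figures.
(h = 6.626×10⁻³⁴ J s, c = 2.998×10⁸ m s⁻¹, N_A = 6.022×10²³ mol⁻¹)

Φ = 0.444

Product: 0.00299 mmol = 2.99×10⁻⁶ mol.
Photon energy at 326 nm: hc/λ = (6.626×10⁻³⁴)(2.998×10⁸)/(326×10⁻⁹) = 6.093×10⁻¹⁹ J.
Energy delivered: (10.8 mW)(509.4 s) = 5.502 J.
Photons incident: 5.502 / 6.093×10⁻¹⁹ = 9.030×10¹⁸, i.e. 9.030×10¹⁸/6.022×10²³ = 1.500×10⁻⁵ mol.
Photons absorbed: 0.449 × 1.500×10⁻⁵ = 6.735×10⁻⁶ mol.
Φ = 2.99×10⁻⁶ mol / 6.735×10⁻⁶ mol photons = 0.444.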